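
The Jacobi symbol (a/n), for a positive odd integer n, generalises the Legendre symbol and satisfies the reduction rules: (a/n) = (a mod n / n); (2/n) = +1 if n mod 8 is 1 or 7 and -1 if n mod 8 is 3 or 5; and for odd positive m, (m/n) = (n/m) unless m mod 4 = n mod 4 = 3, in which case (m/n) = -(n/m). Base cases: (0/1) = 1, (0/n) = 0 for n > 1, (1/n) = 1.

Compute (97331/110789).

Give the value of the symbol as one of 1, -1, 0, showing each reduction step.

-1

flip (97331/110789) -> (110789/97331): both odd, 97331 mod 4 = 3, 110789 mod 4 = 1, so the flip contributes +1; sign now +1
(110789/97331): 110789 mod 97331 = 13458, so (110789/97331) = (13458/97331)
factor out 2^1: 13458 = 2^1·6729; with 97331 mod 8 = 3, (2/97331) = -1; sign now -1; continue with (6729/97331)
flip (6729/97331) -> (97331/6729): both odd, 6729 mod 4 = 1, 97331 mod 4 = 3, so the flip contributes +1; sign now -1
(97331/6729): 97331 mod 6729 = 3125, so (97331/6729) = (3125/6729)
flip (3125/6729) -> (6729/3125): both odd, 3125 mod 4 = 1, 6729 mod 4 = 1, so the flip contributes +1; sign now -1
(6729/3125): 6729 mod 3125 = 479, so (6729/3125) = (479/3125)
flip (479/3125) -> (3125/479): both odd, 479 mod 4 = 3, 3125 mod 4 = 1, so the flip contributes +1; sign now -1
(3125/479): 3125 mod 479 = 251, so (3125/479) = (251/479)
flip (251/479) -> (479/251): both odd, 251 mod 4 = 3, 479 mod 4 = 3, so the flip contributes -1; sign now +1
(479/251): 479 mod 251 = 228, so (479/251) = (228/251)
factor out 2^2: 228 = 2^2·57; with 251 mod 8 = 3, (2/251) = -1; sign now +1; continue with (57/251)
flip (57/251) -> (251/57): both odd, 57 mod 4 = 1, 251 mod 4 = 3, so the flip contributes +1; sign now +1
(251/57): 251 mod 57 = 23, so (251/57) = (23/57)
flip (23/57) -> (57/23): both odd, 23 mod 4 = 3, 57 mod 4 = 1, so the flip contributes +1; sign now +1
(57/23): 57 mod 23 = 11, so (57/23) = (11/23)
flip (11/23) -> (23/11): both odd, 11 mod 4 = 3, 23 mod 4 = 3, so the flip contributes -1; sign now -1
(23/11): 23 mod 11 = 1, so (23/11) = (1/11)
reached (1/11) = 1, so the symbol is -1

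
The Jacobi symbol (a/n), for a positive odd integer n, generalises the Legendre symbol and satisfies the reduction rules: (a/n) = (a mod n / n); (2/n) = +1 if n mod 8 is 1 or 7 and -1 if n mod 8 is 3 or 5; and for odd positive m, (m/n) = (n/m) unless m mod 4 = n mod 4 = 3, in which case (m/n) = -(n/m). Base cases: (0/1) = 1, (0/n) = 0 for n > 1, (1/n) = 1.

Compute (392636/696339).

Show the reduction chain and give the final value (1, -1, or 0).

1

factor out 2^2: 392636 = 2^2·98159; with 696339 mod 8 = 3, (2/696339) = -1; sign now +1; continue with (98159/696339)
flip (98159/696339) -> (696339/98159): both odd, 98159 mod 4 = 3, 696339 mod 4 = 3, so the flip contributes -1; sign now -1
(696339/98159): 696339 mod 98159 = 9226, so (696339/98159) = (9226/98159)
factor out 2^1: 9226 = 2^1·4613; with 98159 mod 8 = 7, (2/98159) = +1; sign now -1; continue with (4613/98159)
flip (4613/98159) -> (98159/4613): both odd, 4613 mod 4 = 1, 98159 mod 4 = 3, so the flip contributes +1; sign now -1
(98159/4613): 98159 mod 4613 = 1286, so (98159/4613) = (1286/4613)
factor out 2^1: 1286 = 2^1·643; with 4613 mod 8 = 5, (2/4613) = -1; sign now +1; continue with (643/4613)
flip (643/4613) -> (4613/643): both odd, 643 mod 4 = 3, 4613 mod 4 = 1, so the flip contributes +1; sign now +1
(4613/643): 4613 mod 643 = 112, so (4613/643) = (112/643)
factor out 2^4: 112 = 2^4·7; with 643 mod 8 = 3, (2/643) = -1; sign now +1; continue with (7/643)
flip (7/643) -> (643/7): both odd, 7 mod 4 = 3, 643 mod 4 = 3, so the flip contributes -1; sign now -1
(643/7): 643 mod 7 = 6, so (643/7) = (6/7)
factor out 2^1: 6 = 2^1·3; with 7 mod 8 = 7, (2/7) = +1; sign now -1; continue with (3/7)
flip (3/7) -> (7/3): both odd, 3 mod 4 = 3, 7 mod 4 = 3, so the flip contributes -1; sign now +1
(7/3): 7 mod 3 = 1, so (7/3) = (1/3)
reached (1/3) = 1, so the symbol is +1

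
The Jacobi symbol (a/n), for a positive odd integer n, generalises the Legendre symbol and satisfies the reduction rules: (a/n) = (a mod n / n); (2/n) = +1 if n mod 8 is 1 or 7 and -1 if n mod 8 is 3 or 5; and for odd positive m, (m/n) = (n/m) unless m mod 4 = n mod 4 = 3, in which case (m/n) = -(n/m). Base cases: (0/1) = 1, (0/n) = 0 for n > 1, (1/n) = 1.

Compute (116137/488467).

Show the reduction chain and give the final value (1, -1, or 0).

flip (116137/488467) -> (488467/116137): both odd, 116137 mod 4 = 1, 488467 mod 4 = 3, so the flip contributes +1; sign now +1
(488467/116137): 488467 mod 116137 = 23919, so (488467/116137) = (23919/116137)
flip (23919/116137) -> (116137/23919): both odd, 23919 mod 4 = 3, 116137 mod 4 = 1, so the flip contributes +1; sign now +1
(116137/23919): 116137 mod 23919 = 20461, so (116137/23919) = (20461/23919)
flip (20461/23919) -> (23919/20461): both odd, 20461 mod 4 = 1, 23919 mod 4 = 3, so the flip contributes +1; sign now +1
(23919/20461): 23919 mod 20461 = 3458, so (23919/20461) = (3458/20461)
factor out 2^1: 3458 = 2^1·1729; with 20461 mod 8 = 5, (2/20461) = -1; sign now -1; continue with (1729/20461)
flip (1729/20461) -> (20461/1729): both odd, 1729 mod 4 = 1, 20461 mod 4 = 1, so the flip contributes +1; sign now -1
(20461/1729): 20461 mod 1729 = 1442, so (20461/1729) = (1442/1729)
factor out 2^1: 1442 = 2^1·721; with 1729 mod 8 = 1, (2/1729) = +1; sign now -1; continue with (721/1729)
flip (721/1729) -> (1729/721): both odd, 721 mod 4 = 1, 1729 mod 4 = 1, so the flip contributes +1; sign now -1
(1729/721): 1729 mod 721 = 287, so (1729/721) = (287/721)
flip (287/721) -> (721/287): both odd, 287 mod 4 = 3, 721 mod 4 = 1, so the flip contributes +1; sign now -1
(721/287): 721 mod 287 = 147, so (721/287) = (147/287)
flip (147/287) -> (287/147): both odd, 147 mod 4 = 3, 287 mod 4 = 3, so the flip contributes -1; sign now +1
(287/147): 287 mod 147 = 140, so (287/147) = (140/147)
factor out 2^2: 140 = 2^2·35; with 147 mod 8 = 3, (2/147) = -1; sign now +1; continue with (35/147)
flip (35/147) -> (147/35): both odd, 35 mod 4 = 3, 147 mod 4 = 3, so the flip contributes -1; sign now -1
(147/35): 147 mod 35 = 7, so (147/35) = (7/35)
flip (7/35) -> (35/7): both odd, 7 mod 4 = 3, 35 mod 4 = 3, so the flip contributes -1; sign now +1
(35/7): 35 mod 7 = 0, so (35/7) = (0/7)
reached (0/7); gcd(a, n) > 1, so (0/7) = 0 and the symbol is 0

0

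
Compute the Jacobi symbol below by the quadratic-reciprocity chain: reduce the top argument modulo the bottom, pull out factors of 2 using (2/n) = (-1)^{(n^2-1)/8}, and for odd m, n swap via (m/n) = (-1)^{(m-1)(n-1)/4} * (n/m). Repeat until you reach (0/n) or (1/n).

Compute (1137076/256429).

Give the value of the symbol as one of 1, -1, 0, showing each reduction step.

(1137076/256429): 1137076 mod 256429 = 111360, so (1137076/256429) = (111360/256429)
factor out 2^8: 111360 = 2^8·435; with 256429 mod 8 = 5, (2/256429) = -1; sign now +1; continue with (435/256429)
flip (435/256429) -> (256429/435): both odd, 435 mod 4 = 3, 256429 mod 4 = 1, so the flip contributes +1; sign now +1
(256429/435): 256429 mod 435 = 214, so (256429/435) = (214/435)
factor out 2^1: 214 = 2^1·107; with 435 mod 8 = 3, (2/435) = -1; sign now -1; continue with (107/435)
flip (107/435) -> (435/107): both odd, 107 mod 4 = 3, 435 mod 4 = 3, so the flip contributes -1; sign now +1
(435/107): 435 mod 107 = 7, so (435/107) = (7/107)
flip (7/107) -> (107/7): both odd, 7 mod 4 = 3, 107 mod 4 = 3, so the flip contributes -1; sign now -1
(107/7): 107 mod 7 = 2, so (107/7) = (2/7)
factor out 2^1: 2 = 2^1·1; with 7 mod 8 = 7, (2/7) = +1; sign now -1; continue with (1/7)
reached (1/7) = 1, so the symbol is -1

-1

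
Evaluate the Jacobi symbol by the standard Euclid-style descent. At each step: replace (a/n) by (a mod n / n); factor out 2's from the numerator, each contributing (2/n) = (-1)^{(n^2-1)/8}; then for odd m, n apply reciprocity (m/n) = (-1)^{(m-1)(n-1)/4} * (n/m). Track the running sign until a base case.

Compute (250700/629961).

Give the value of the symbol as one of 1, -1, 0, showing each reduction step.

factor out 2^2: 250700 = 2^2·62675; with 629961 mod 8 = 1, (2/629961) = +1; sign now +1; continue with (62675/629961)
flip (62675/629961) -> (629961/62675): both odd, 62675 mod 4 = 3, 629961 mod 4 = 1, so the flip contributes +1; sign now +1
(629961/62675): 629961 mod 62675 = 3211, so (629961/62675) = (3211/62675)
flip (3211/62675) -> (62675/3211): both odd, 3211 mod 4 = 3, 62675 mod 4 = 3, so the flip contributes -1; sign now -1
(62675/3211): 62675 mod 3211 = 1666, so (62675/3211) = (1666/3211)
factor out 2^1: 1666 = 2^1·833; with 3211 mod 8 = 3, (2/3211) = -1; sign now +1; continue with (833/3211)
flip (833/3211) -> (3211/833): both odd, 833 mod 4 = 1, 3211 mod 4 = 3, so the flip contributes +1; sign now +1
(3211/833): 3211 mod 833 = 712, so (3211/833) = (712/833)
factor out 2^3: 712 = 2^3·89; with 833 mod 8 = 1, (2/833) = +1; sign now +1; continue with (89/833)
flip (89/833) -> (833/89): both odd, 89 mod 4 = 1, 833 mod 4 = 1, so the flip contributes +1; sign now +1
(833/89): 833 mod 89 = 32, so (833/89) = (32/89)
factor out 2^5: 32 = 2^5·1; with 89 mod 8 = 1, (2/89) = +1; sign now +1; continue with (1/89)
reached (1/89) = 1, so the symbol is +1

1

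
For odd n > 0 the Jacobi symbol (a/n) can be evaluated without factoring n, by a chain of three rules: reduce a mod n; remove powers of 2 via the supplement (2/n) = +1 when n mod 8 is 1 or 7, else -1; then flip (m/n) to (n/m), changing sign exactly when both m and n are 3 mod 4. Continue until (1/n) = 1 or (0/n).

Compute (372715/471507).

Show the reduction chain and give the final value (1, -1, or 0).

flip (372715/471507) -> (471507/372715): both odd, 372715 mod 4 = 3, 471507 mod 4 = 3, so the flip contributes -1; sign now -1
(471507/372715): 471507 mod 372715 = 98792, so (471507/372715) = (98792/372715)
factor out 2^3: 98792 = 2^3·12349; with 372715 mod 8 = 3, (2/372715) = -1; sign now +1; continue with (12349/372715)
flip (12349/372715) -> (372715/12349): both odd, 12349 mod 4 = 1, 372715 mod 4 = 3, so the flip contributes +1; sign now +1
(372715/12349): 372715 mod 12349 = 2245, so (372715/12349) = (2245/12349)
flip (2245/12349) -> (12349/2245): both odd, 2245 mod 4 = 1, 12349 mod 4 = 1, so the flip contributes +1; sign now +1
(12349/2245): 12349 mod 2245 = 1124, so (12349/2245) = (1124/2245)
factor out 2^2: 1124 = 2^2·281; with 2245 mod 8 = 5, (2/2245) = -1; sign now +1; continue with (281/2245)
flip (281/2245) -> (2245/281): both odd, 281 mod 4 = 1, 2245 mod 4 = 1, so the flip contributes +1; sign now +1
(2245/281): 2245 mod 281 = 278, so (2245/281) = (278/281)
factor out 2^1: 278 = 2^1·139; with 281 mod 8 = 1, (2/281) = +1; sign now +1; continue with (139/281)
flip (139/281) -> (281/139): both odd, 139 mod 4 = 3, 281 mod 4 = 1, so the flip contributes +1; sign now +1
(281/139): 281 mod 139 = 3, so (281/139) = (3/139)
flip (3/139) -> (139/3): both odd, 3 mod 4 = 3, 139 mod 4 = 3, so the flip contributes -1; sign now -1
(139/3): 139 mod 3 = 1, so (139/3) = (1/3)
reached (1/3) = 1, so the symbol is -1

-1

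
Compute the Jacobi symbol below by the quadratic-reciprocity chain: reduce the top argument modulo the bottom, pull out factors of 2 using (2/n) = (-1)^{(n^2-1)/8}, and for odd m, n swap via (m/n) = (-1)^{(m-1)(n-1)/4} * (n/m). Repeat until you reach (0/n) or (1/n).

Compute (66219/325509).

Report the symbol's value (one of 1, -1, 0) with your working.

0

reciprocity: (66219/325509) = +1·(325509/66219) since 66219 mod 4 = 3, 325509 mod 4 = 1; sign now +1
(325509/66219) = (60633/66219)   [reduce mod 66219]
reciprocity: (60633/66219) = +1·(66219/60633) since 60633 mod 4 = 1, 66219 mod 4 = 3; sign now +1
(66219/60633) = (5586/60633)   [reduce mod 60633]
5586 = 2^1·2793; (2/60633) = +1 since 60633 mod 8 = 1, so (5586/60633) = (+1)^1·(2793/60633); sign now +1
reciprocity: (2793/60633) = +1·(60633/2793) since 2793 mod 4 = 1, 60633 mod 4 = 1; sign now +1
(60633/2793) = (1980/2793)   [reduce mod 2793]
1980 = 2^2·495; (2/2793) = +1 since 2793 mod 8 = 1, so (1980/2793) = (+1)^2·(495/2793); sign now +1
reciprocity: (495/2793) = +1·(2793/495) since 495 mod 4 = 3, 2793 mod 4 = 1; sign now +1
(2793/495) = (318/495)   [reduce mod 495]
318 = 2^1·159; (2/495) = +1 since 495 mod 8 = 7, so (318/495) = (+1)^1·(159/495); sign now +1
reciprocity: (159/495) = -1·(495/159) since 159 mod 4 = 3, 495 mod 4 = 3; sign now -1
(495/159) = (18/159)   [reduce mod 159]
18 = 2^1·9; (2/159) = +1 since 159 mod 8 = 7, so (18/159) = (+1)^1·(9/159); sign now -1
reciprocity: (9/159) = +1·(159/9) since 9 mod 4 = 1, 159 mod 4 = 3; sign now -1
(159/9) = (6/9)   [reduce mod 9]
6 = 2^1·3; (2/9) = +1 since 9 mod 8 = 1, so (6/9) = (+1)^1·(3/9); sign now -1
reciprocity: (3/9) = +1·(9/3) since 3 mod 4 = 3, 9 mod 4 = 1; sign now -1
(9/3) = (0/3)   [reduce mod 3]
(0/3) = 0   [gcd(a, n) > 1]; final value = 0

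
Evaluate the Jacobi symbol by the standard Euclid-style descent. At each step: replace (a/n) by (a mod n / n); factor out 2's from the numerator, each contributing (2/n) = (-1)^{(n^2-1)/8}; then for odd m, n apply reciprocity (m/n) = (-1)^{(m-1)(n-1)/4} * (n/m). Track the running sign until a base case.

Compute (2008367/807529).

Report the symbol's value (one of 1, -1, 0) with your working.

(2008367/807529) = (393309/807529)   [reduce mod 807529]
reciprocity: (393309/807529) = +1·(807529/393309) since 393309 mod 4 = 1, 807529 mod 4 = 1; sign now +1
(807529/393309) = (20911/393309)   [reduce mod 393309]
reciprocity: (20911/393309) = +1·(393309/20911) since 20911 mod 4 = 3, 393309 mod 4 = 1; sign now +1
(393309/20911) = (16911/20911)   [reduce mod 20911]
reciprocity: (16911/20911) = -1·(20911/16911) since 16911 mod 4 = 3, 20911 mod 4 = 3; sign now -1
(20911/16911) = (4000/16911)   [reduce mod 16911]
4000 = 2^5·125; (2/16911) = +1 since 16911 mod 8 = 7, so (4000/16911) = (+1)^5·(125/16911); sign now -1
reciprocity: (125/16911) = +1·(16911/125) since 125 mod 4 = 1, 16911 mod 4 = 3; sign now -1
(16911/125) = (36/125)   [reduce mod 125]
36 = 2^2·9; (2/125) = -1 since 125 mod 8 = 5, so (36/125) = (-1)^2·(9/125); sign now -1
reciprocity: (9/125) = +1·(125/9) since 9 mod 4 = 1, 125 mod 4 = 1; sign now -1
(125/9) = (8/9)   [reduce mod 9]
8 = 2^3·1; (2/9) = +1 since 9 mod 8 = 1, so (8/9) = (+1)^3·(1/9); sign now -1
(1/9) = 1; final value = sign = -1

-1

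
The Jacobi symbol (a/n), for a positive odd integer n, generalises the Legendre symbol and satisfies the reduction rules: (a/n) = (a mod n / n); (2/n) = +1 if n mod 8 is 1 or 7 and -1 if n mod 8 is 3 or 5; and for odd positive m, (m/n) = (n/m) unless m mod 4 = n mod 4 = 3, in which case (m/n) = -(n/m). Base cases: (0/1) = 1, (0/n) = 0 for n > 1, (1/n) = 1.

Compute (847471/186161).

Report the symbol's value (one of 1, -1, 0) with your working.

-1

(847471/186161) = (102827/186161)   [reduce mod 186161]
reciprocity: (102827/186161) = +1·(186161/102827) since 102827 mod 4 = 3, 186161 mod 4 = 1; sign now +1
(186161/102827) = (83334/102827)   [reduce mod 102827]
83334 = 2^1·41667; (2/102827) = -1 since 102827 mod 8 = 3, so (83334/102827) = (-1)^1·(41667/102827); sign now -1
reciprocity: (41667/102827) = -1·(102827/41667) since 41667 mod 4 = 3, 102827 mod 4 = 3; sign now +1
(102827/41667) = (19493/41667)   [reduce mod 41667]
reciprocity: (19493/41667) = +1·(41667/19493) since 19493 mod 4 = 1, 41667 mod 4 = 3; sign now +1
(41667/19493) = (2681/19493)   [reduce mod 19493]
reciprocity: (2681/19493) = +1·(19493/2681) since 2681 mod 4 = 1, 19493 mod 4 = 1; sign now +1
(19493/2681) = (726/2681)   [reduce mod 2681]
726 = 2^1·363; (2/2681) = +1 since 2681 mod 8 = 1, so (726/2681) = (+1)^1·(363/2681); sign now +1
reciprocity: (363/2681) = +1·(2681/363) since 363 mod 4 = 3, 2681 mod 4 = 1; sign now +1
(2681/363) = (140/363)   [reduce mod 363]
140 = 2^2·35; (2/363) = -1 since 363 mod 8 = 3, so (140/363) = (-1)^2·(35/363); sign now +1
reciprocity: (35/363) = -1·(363/35) since 35 mod 4 = 3, 363 mod 4 = 3; sign now -1
(363/35) = (13/35)   [reduce mod 35]
reciprocity: (13/35) = +1·(35/13) since 13 mod 4 = 1, 35 mod 4 = 3; sign now -1
(35/13) = (9/13)   [reduce mod 13]
reciprocity: (9/13) = +1·(13/9) since 9 mod 4 = 1, 13 mod 4 = 1; sign now -1
(13/9) = (4/9)   [reduce mod 9]
4 = 2^2·1; (2/9) = +1 since 9 mod 8 = 1, so (4/9) = (+1)^2·(1/9); sign now -1
(1/9) = 1; final value = sign = -1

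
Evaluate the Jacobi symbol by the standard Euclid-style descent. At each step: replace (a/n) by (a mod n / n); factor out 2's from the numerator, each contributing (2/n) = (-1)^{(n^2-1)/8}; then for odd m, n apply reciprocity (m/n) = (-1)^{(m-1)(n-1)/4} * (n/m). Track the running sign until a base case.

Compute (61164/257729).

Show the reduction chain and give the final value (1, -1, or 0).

1

61164 = 2^2·15291; (2/257729) = +1 since 257729 mod 8 = 1, so (61164/257729) = (+1)^2·(15291/257729); sign now +1
reciprocity: (15291/257729) = +1·(257729/15291) since 15291 mod 4 = 3, 257729 mod 4 = 1; sign now +1
(257729/15291) = (13073/15291)   [reduce mod 15291]
reciprocity: (13073/15291) = +1·(15291/13073) since 13073 mod 4 = 1, 15291 mod 4 = 3; sign now +1
(15291/13073) = (2218/13073)   [reduce mod 13073]
2218 = 2^1·1109; (2/13073) = +1 since 13073 mod 8 = 1, so (2218/13073) = (+1)^1·(1109/13073); sign now +1
reciprocity: (1109/13073) = +1·(13073/1109) since 1109 mod 4 = 1, 13073 mod 4 = 1; sign now +1
(13073/1109) = (874/1109)   [reduce mod 1109]
874 = 2^1·437; (2/1109) = -1 since 1109 mod 8 = 5, so (874/1109) = (-1)^1·(437/1109); sign now -1
reciprocity: (437/1109) = +1·(1109/437) since 437 mod 4 = 1, 1109 mod 4 = 1; sign now -1
(1109/437) = (235/437)   [reduce mod 437]
reciprocity: (235/437) = +1·(437/235) since 235 mod 4 = 3, 437 mod 4 = 1; sign now -1
(437/235) = (202/235)   [reduce mod 235]
202 = 2^1·101; (2/235) = -1 since 235 mod 8 = 3, so (202/235) = (-1)^1·(101/235); sign now +1
reciprocity: (101/235) = +1·(235/101) since 101 mod 4 = 1, 235 mod 4 = 3; sign now +1
(235/101) = (33/101)   [reduce mod 101]
reciprocity: (33/101) = +1·(101/33) since 33 mod 4 = 1, 101 mod 4 = 1; sign now +1
(101/33) = (2/33)   [reduce mod 33]
2 = 2^1·1; (2/33) = +1 since 33 mod 8 = 1, so (2/33) = (+1)^1·(1/33); sign now +1
(1/33) = 1; final value = sign = +1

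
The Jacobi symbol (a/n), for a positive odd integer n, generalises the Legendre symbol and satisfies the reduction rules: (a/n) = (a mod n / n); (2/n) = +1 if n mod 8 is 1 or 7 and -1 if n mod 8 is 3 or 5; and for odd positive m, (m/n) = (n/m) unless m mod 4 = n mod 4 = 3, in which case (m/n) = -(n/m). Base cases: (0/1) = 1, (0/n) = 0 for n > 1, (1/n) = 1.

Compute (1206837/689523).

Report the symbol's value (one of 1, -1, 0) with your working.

(1206837/689523): 1206837 mod 689523 = 517314, so (1206837/689523) = (517314/689523)
factor out 2^1: 517314 = 2^1·258657; with 689523 mod 8 = 3, (2/689523) = -1; sign now -1; continue with (258657/689523)
flip (258657/689523) -> (689523/258657): both odd, 258657 mod 4 = 1, 689523 mod 4 = 3, so the flip contributes +1; sign now -1
(689523/258657): 689523 mod 258657 = 172209, so (689523/258657) = (172209/258657)
flip (172209/258657) -> (258657/172209): both odd, 172209 mod 4 = 1, 258657 mod 4 = 1, so the flip contributes +1; sign now -1
(258657/172209): 258657 mod 172209 = 86448, so (258657/172209) = (86448/172209)
factor out 2^4: 86448 = 2^4·5403; with 172209 mod 8 = 1, (2/172209) = +1; sign now -1; continue with (5403/172209)
flip (5403/172209) -> (172209/5403): both odd, 5403 mod 4 = 3, 172209 mod 4 = 1, so the flip contributes +1; sign now -1
(172209/5403): 172209 mod 5403 = 4716, so (172209/5403) = (4716/5403)
factor out 2^2: 4716 = 2^2·1179; with 5403 mod 8 = 3, (2/5403) = -1; sign now -1; continue with (1179/5403)
flip (1179/5403) -> (5403/1179): both odd, 1179 mod 4 = 3, 5403 mod 4 = 3, so the flip contributes -1; sign now +1
(5403/1179): 5403 mod 1179 = 687, so (5403/1179) = (687/1179)
flip (687/1179) -> (1179/687): both odd, 687 mod 4 = 3, 1179 mod 4 = 3, so the flip contributes -1; sign now -1
(1179/687): 1179 mod 687 = 492, so (1179/687) = (492/687)
factor out 2^2: 492 = 2^2·123; with 687 mod 8 = 7, (2/687) = +1; sign now -1; continue with (123/687)
flip (123/687) -> (687/123): both odd, 123 mod 4 = 3, 687 mod 4 = 3, so the flip contributes -1; sign now +1
(687/123): 687 mod 123 = 72, so (687/123) = (72/123)
factor out 2^3: 72 = 2^3·9; with 123 mod 8 = 3, (2/123) = -1; sign now -1; continue with (9/123)
flip (9/123) -> (123/9): both odd, 9 mod 4 = 1, 123 mod 4 = 3, so the flip contributes +1; sign now -1
(123/9): 123 mod 9 = 6, so (123/9) = (6/9)
factor out 2^1: 6 = 2^1·3; with 9 mod 8 = 1, (2/9) = +1; sign now -1; continue with (3/9)
flip (3/9) -> (9/3): both odd, 3 mod 4 = 3, 9 mod 4 = 1, so the flip contributes +1; sign now -1
(9/3): 9 mod 3 = 0, so (9/3) = (0/3)
reached (0/3); gcd(a, n) > 1, so (0/3) = 0 and the symbol is 0

0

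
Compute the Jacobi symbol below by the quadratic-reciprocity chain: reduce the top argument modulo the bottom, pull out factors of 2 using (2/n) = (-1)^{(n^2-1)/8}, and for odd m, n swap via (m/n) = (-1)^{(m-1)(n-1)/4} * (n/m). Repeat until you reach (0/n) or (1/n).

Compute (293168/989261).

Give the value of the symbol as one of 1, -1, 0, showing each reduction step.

293168 = 2^4·18323; (2/989261) = -1 since 989261 mod 8 = 5, so (293168/989261) = (-1)^4·(18323/989261); sign now +1
reciprocity: (18323/989261) = +1·(989261/18323) since 18323 mod 4 = 3, 989261 mod 4 = 1; sign now +1
(989261/18323) = (18142/18323)   [reduce mod 18323]
18142 = 2^1·9071; (2/18323) = -1 since 18323 mod 8 = 3, so (18142/18323) = (-1)^1·(9071/18323); sign now -1
reciprocity: (9071/18323) = -1·(18323/9071) since 9071 mod 4 = 3, 18323 mod 4 = 3; sign now +1
(18323/9071) = (181/9071)   [reduce mod 9071]
reciprocity: (181/9071) = +1·(9071/181) since 181 mod 4 = 1, 9071 mod 4 = 3; sign now +1
(9071/181) = (21/181)   [reduce mod 181]
reciprocity: (21/181) = +1·(181/21) since 21 mod 4 = 1, 181 mod 4 = 1; sign now +1
(181/21) = (13/21)   [reduce mod 21]
reciprocity: (13/21) = +1·(21/13) since 13 mod 4 = 1, 21 mod 4 = 1; sign now +1
(21/13) = (8/13)   [reduce mod 13]
8 = 2^3·1; (2/13) = -1 since 13 mod 8 = 5, so (8/13) = (-1)^3·(1/13); sign now -1
(1/13) = 1; final value = sign = -1

-1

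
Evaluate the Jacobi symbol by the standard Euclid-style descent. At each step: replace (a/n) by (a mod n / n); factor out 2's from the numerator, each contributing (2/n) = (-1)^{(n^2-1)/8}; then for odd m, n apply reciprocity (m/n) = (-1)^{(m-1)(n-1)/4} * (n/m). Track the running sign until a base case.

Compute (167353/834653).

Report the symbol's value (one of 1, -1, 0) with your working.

flip (167353/834653) -> (834653/167353): both odd, 167353 mod 4 = 1, 834653 mod 4 = 1, so the flip contributes +1; sign now +1
(834653/167353): 834653 mod 167353 = 165241, so (834653/167353) = (165241/167353)
flip (165241/167353) -> (167353/165241): both odd, 165241 mod 4 = 1, 167353 mod 4 = 1, so the flip contributes +1; sign now +1
(167353/165241): 167353 mod 165241 = 2112, so (167353/165241) = (2112/165241)
factor out 2^6: 2112 = 2^6·33; with 165241 mod 8 = 1, (2/165241) = +1; sign now +1; continue with (33/165241)
flip (33/165241) -> (165241/33): both odd, 33 mod 4 = 1, 165241 mod 4 = 1, so the flip contributes +1; sign now +1
(165241/33): 165241 mod 33 = 10, so (165241/33) = (10/33)
factor out 2^1: 10 = 2^1·5; with 33 mod 8 = 1, (2/33) = +1; sign now +1; continue with (5/33)
flip (5/33) -> (33/5): both odd, 5 mod 4 = 1, 33 mod 4 = 1, so the flip contributes +1; sign now +1
(33/5): 33 mod 5 = 3, so (33/5) = (3/5)
flip (3/5) -> (5/3): both odd, 3 mod 4 = 3, 5 mod 4 = 1, so the flip contributes +1; sign now +1
(5/3): 5 mod 3 = 2, so (5/3) = (2/3)
factor out 2^1: 2 = 2^1·1; with 3 mod 8 = 3, (2/3) = -1; sign now -1; continue with (1/3)
reached (1/3) = 1, so the symbol is -1

-1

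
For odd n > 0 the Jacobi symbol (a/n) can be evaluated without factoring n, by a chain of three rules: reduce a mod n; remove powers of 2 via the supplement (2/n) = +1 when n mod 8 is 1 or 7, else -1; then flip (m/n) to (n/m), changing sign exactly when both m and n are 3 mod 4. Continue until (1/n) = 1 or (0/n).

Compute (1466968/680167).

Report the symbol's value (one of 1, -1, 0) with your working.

1

(1466968/680167): 1466968 mod 680167 = 106634, so (1466968/680167) = (106634/680167)
factor out 2^1: 106634 = 2^1·53317; with 680167 mod 8 = 7, (2/680167) = +1; sign now +1; continue with (53317/680167)
flip (53317/680167) -> (680167/53317): both odd, 53317 mod 4 = 1, 680167 mod 4 = 3, so the flip contributes +1; sign now +1
(680167/53317): 680167 mod 53317 = 40363, so (680167/53317) = (40363/53317)
flip (40363/53317) -> (53317/40363): both odd, 40363 mod 4 = 3, 53317 mod 4 = 1, so the flip contributes +1; sign now +1
(53317/40363): 53317 mod 40363 = 12954, so (53317/40363) = (12954/40363)
factor out 2^1: 12954 = 2^1·6477; with 40363 mod 8 = 3, (2/40363) = -1; sign now -1; continue with (6477/40363)
flip (6477/40363) -> (40363/6477): both odd, 6477 mod 4 = 1, 40363 mod 4 = 3, so the flip contributes +1; sign now -1
(40363/6477): 40363 mod 6477 = 1501, so (40363/6477) = (1501/6477)
flip (1501/6477) -> (6477/1501): both odd, 1501 mod 4 = 1, 6477 mod 4 = 1, so the flip contributes +1; sign now -1
(6477/1501): 6477 mod 1501 = 473, so (6477/1501) = (473/1501)
flip (473/1501) -> (1501/473): both odd, 473 mod 4 = 1, 1501 mod 4 = 1, so the flip contributes +1; sign now -1
(1501/473): 1501 mod 473 = 82, so (1501/473) = (82/473)
factor out 2^1: 82 = 2^1·41; with 473 mod 8 = 1, (2/473) = +1; sign now -1; continue with (41/473)
flip (41/473) -> (473/41): both odd, 41 mod 4 = 1, 473 mod 4 = 1, so the flip contributes +1; sign now -1
(473/41): 473 mod 41 = 22, so (473/41) = (22/41)
factor out 2^1: 22 = 2^1·11; with 41 mod 8 = 1, (2/41) = +1; sign now -1; continue with (11/41)
flip (11/41) -> (41/11): both odd, 11 mod 4 = 3, 41 mod 4 = 1, so the flip contributes +1; sign now -1
(41/11): 41 mod 11 = 8, so (41/11) = (8/11)
factor out 2^3: 8 = 2^3·1; with 11 mod 8 = 3, (2/11) = -1; sign now +1; continue with (1/11)
reached (1/11) = 1, so the symbol is +1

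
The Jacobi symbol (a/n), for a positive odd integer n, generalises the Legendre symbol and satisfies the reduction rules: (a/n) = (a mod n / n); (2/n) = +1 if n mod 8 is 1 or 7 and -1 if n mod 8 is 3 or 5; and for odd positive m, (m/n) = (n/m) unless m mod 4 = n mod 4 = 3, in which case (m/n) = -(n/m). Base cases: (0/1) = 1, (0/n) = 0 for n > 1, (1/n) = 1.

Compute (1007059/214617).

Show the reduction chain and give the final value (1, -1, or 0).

-1

(1007059/214617) = (148591/214617)   [reduce mod 214617]
reciprocity: (148591/214617) = +1·(214617/148591) since 148591 mod 4 = 3, 214617 mod 4 = 1; sign now +1
(214617/148591) = (66026/148591)   [reduce mod 148591]
66026 = 2^1·33013; (2/148591) = +1 since 148591 mod 8 = 7, so (66026/148591) = (+1)^1·(33013/148591); sign now +1
reciprocity: (33013/148591) = +1·(148591/33013) since 33013 mod 4 = 1, 148591 mod 4 = 3; sign now +1
(148591/33013) = (16539/33013)   [reduce mod 33013]
reciprocity: (16539/33013) = +1·(33013/16539) since 16539 mod 4 = 3, 33013 mod 4 = 1; sign now +1
(33013/16539) = (16474/16539)   [reduce mod 16539]
16474 = 2^1·8237; (2/16539) = -1 since 16539 mod 8 = 3, so (16474/16539) = (-1)^1·(8237/16539); sign now -1
reciprocity: (8237/16539) = +1·(16539/8237) since 8237 mod 4 = 1, 16539 mod 4 = 3; sign now -1
(16539/8237) = (65/8237)   [reduce mod 8237]
reciprocity: (65/8237) = +1·(8237/65) since 65 mod 4 = 1, 8237 mod 4 = 1; sign now -1
(8237/65) = (47/65)   [reduce mod 65]
reciprocity: (47/65) = +1·(65/47) since 47 mod 4 = 3, 65 mod 4 = 1; sign now -1
(65/47) = (18/47)   [reduce mod 47]
18 = 2^1·9; (2/47) = +1 since 47 mod 8 = 7, so (18/47) = (+1)^1·(9/47); sign now -1
reciprocity: (9/47) = +1·(47/9) since 9 mod 4 = 1, 47 mod 4 = 3; sign now -1
(47/9) = (2/9)   [reduce mod 9]
2 = 2^1·1; (2/9) = +1 since 9 mod 8 = 1, so (2/9) = (+1)^1·(1/9); sign now -1
(1/9) = 1; final value = sign = -1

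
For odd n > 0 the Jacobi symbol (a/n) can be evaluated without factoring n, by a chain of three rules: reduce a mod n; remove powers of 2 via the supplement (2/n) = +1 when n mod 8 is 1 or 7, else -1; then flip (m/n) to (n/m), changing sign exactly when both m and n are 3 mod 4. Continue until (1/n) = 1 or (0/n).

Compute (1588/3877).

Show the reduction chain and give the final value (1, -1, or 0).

1

factor out 2^2: 1588 = 2^2·397; with 3877 mod 8 = 5, (2/3877) = -1; sign now +1; continue with (397/3877)
flip (397/3877) -> (3877/397): both odd, 397 mod 4 = 1, 3877 mod 4 = 1, so the flip contributes +1; sign now +1
(3877/397): 3877 mod 397 = 304, so (3877/397) = (304/397)
factor out 2^4: 304 = 2^4·19; with 397 mod 8 = 5, (2/397) = -1; sign now +1; continue with (19/397)
flip (19/397) -> (397/19): both odd, 19 mod 4 = 3, 397 mod 4 = 1, so the flip contributes +1; sign now +1
(397/19): 397 mod 19 = 17, so (397/19) = (17/19)
flip (17/19) -> (19/17): both odd, 17 mod 4 = 1, 19 mod 4 = 3, so the flip contributes +1; sign now +1
(19/17): 19 mod 17 = 2, so (19/17) = (2/17)
factor out 2^1: 2 = 2^1·1; with 17 mod 8 = 1, (2/17) = +1; sign now +1; continue with (1/17)
reached (1/17) = 1, so the symbol is +1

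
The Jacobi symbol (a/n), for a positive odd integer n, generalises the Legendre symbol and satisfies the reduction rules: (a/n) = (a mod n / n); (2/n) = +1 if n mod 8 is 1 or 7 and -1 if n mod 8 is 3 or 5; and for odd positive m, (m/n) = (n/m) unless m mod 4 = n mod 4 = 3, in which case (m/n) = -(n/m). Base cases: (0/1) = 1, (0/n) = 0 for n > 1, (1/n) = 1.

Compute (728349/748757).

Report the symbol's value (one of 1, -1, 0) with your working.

flip (728349/748757) -> (748757/728349): both odd, 728349 mod 4 = 1, 748757 mod 4 = 1, so the flip contributes +1; sign now +1
(748757/728349): 748757 mod 728349 = 20408, so (748757/728349) = (20408/728349)
factor out 2^3: 20408 = 2^3·2551; with 728349 mod 8 = 5, (2/728349) = -1; sign now -1; continue with (2551/728349)
flip (2551/728349) -> (728349/2551): both odd, 2551 mod 4 = 3, 728349 mod 4 = 1, so the flip contributes +1; sign now -1
(728349/2551): 728349 mod 2551 = 1314, so (728349/2551) = (1314/2551)
factor out 2^1: 1314 = 2^1·657; with 2551 mod 8 = 7, (2/2551) = +1; sign now -1; continue with (657/2551)
flip (657/2551) -> (2551/657): both odd, 657 mod 4 = 1, 2551 mod 4 = 3, so the flip contributes +1; sign now -1
(2551/657): 2551 mod 657 = 580, so (2551/657) = (580/657)
factor out 2^2: 580 = 2^2·145; with 657 mod 8 = 1, (2/657) = +1; sign now -1; continue with (145/657)
flip (145/657) -> (657/145): both odd, 145 mod 4 = 1, 657 mod 4 = 1, so the flip contributes +1; sign now -1
(657/145): 657 mod 145 = 77, so (657/145) = (77/145)
flip (77/145) -> (145/77): both odd, 77 mod 4 = 1, 145 mod 4 = 1, so the flip contributes +1; sign now -1
(145/77): 145 mod 77 = 68, so (145/77) = (68/77)
factor out 2^2: 68 = 2^2·17; with 77 mod 8 = 5, (2/77) = -1; sign now -1; continue with (17/77)
flip (17/77) -> (77/17): both odd, 17 mod 4 = 1, 77 mod 4 = 1, so the flip contributes +1; sign now -1
(77/17): 77 mod 17 = 9, so (77/17) = (9/17)
flip (9/17) -> (17/9): both odd, 9 mod 4 = 1, 17 mod 4 = 1, so the flip contributes +1; sign now -1
(17/9): 17 mod 9 = 8, so (17/9) = (8/9)
factor out 2^3: 8 = 2^3·1; with 9 mod 8 = 1, (2/9) = +1; sign now -1; continue with (1/9)
reached (1/9) = 1, so the symbol is -1

-1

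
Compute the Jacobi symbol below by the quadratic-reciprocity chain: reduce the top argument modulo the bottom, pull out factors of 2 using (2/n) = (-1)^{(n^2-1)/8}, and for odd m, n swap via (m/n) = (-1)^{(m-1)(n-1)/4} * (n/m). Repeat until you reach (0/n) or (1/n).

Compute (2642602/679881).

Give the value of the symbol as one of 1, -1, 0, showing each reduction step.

(2642602/679881) = (602959/679881)   [reduce mod 679881]
reciprocity: (602959/679881) = +1·(679881/602959) since 602959 mod 4 = 3, 679881 mod 4 = 1; sign now +1
(679881/602959) = (76922/602959)   [reduce mod 602959]
76922 = 2^1·38461; (2/602959) = +1 since 602959 mod 8 = 7, so (76922/602959) = (+1)^1·(38461/602959); sign now +1
reciprocity: (38461/602959) = +1·(602959/38461) since 38461 mod 4 = 1, 602959 mod 4 = 3; sign now +1
(602959/38461) = (26044/38461)   [reduce mod 38461]
26044 = 2^2·6511; (2/38461) = -1 since 38461 mod 8 = 5, so (26044/38461) = (-1)^2·(6511/38461); sign now +1
reciprocity: (6511/38461) = +1·(38461/6511) since 6511 mod 4 = 3, 38461 mod 4 = 1; sign now +1
(38461/6511) = (5906/6511)   [reduce mod 6511]
5906 = 2^1·2953; (2/6511) = +1 since 6511 mod 8 = 7, so (5906/6511) = (+1)^1·(2953/6511); sign now +1
reciprocity: (2953/6511) = +1·(6511/2953) since 2953 mod 4 = 1, 6511 mod 4 = 3; sign now +1
(6511/2953) = (605/2953)   [reduce mod 2953]
reciprocity: (605/2953) = +1·(2953/605) since 605 mod 4 = 1, 2953 mod 4 = 1; sign now +1
(2953/605) = (533/605)   [reduce mod 605]
reciprocity: (533/605) = +1·(605/533) since 533 mod 4 = 1, 605 mod 4 = 1; sign now +1
(605/533) = (72/533)   [reduce mod 533]
72 = 2^3·9; (2/533) = -1 since 533 mod 8 = 5, so (72/533) = (-1)^3·(9/533); sign now -1
reciprocity: (9/533) = +1·(533/9) since 9 mod 4 = 1, 533 mod 4 = 1; sign now -1
(533/9) = (2/9)   [reduce mod 9]
2 = 2^1·1; (2/9) = +1 since 9 mod 8 = 1, so (2/9) = (+1)^1·(1/9); sign now -1
(1/9) = 1; final value = sign = -1

-1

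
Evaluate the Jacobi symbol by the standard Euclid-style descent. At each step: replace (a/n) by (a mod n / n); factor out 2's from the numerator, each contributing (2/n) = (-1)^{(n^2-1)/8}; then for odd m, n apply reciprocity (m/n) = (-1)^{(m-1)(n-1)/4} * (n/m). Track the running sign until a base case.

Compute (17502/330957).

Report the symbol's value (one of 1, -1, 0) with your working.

0

17502 = 2^1·8751; (2/330957) = -1 since 330957 mod 8 = 5, so (17502/330957) = (-1)^1·(8751/330957); sign now -1
reciprocity: (8751/330957) = +1·(330957/8751) since 8751 mod 4 = 3, 330957 mod 4 = 1; sign now -1
(330957/8751) = (7170/8751)   [reduce mod 8751]
7170 = 2^1·3585; (2/8751) = +1 since 8751 mod 8 = 7, so (7170/8751) = (+1)^1·(3585/8751); sign now -1
reciprocity: (3585/8751) = +1·(8751/3585) since 3585 mod 4 = 1, 8751 mod 4 = 3; sign now -1
(8751/3585) = (1581/3585)   [reduce mod 3585]
reciprocity: (1581/3585) = +1·(3585/1581) since 1581 mod 4 = 1, 3585 mod 4 = 1; sign now -1
(3585/1581) = (423/1581)   [reduce mod 1581]
reciprocity: (423/1581) = +1·(1581/423) since 423 mod 4 = 3, 1581 mod 4 = 1; sign now -1
(1581/423) = (312/423)   [reduce mod 423]
312 = 2^3·39; (2/423) = +1 since 423 mod 8 = 7, so (312/423) = (+1)^3·(39/423); sign now -1
reciprocity: (39/423) = -1·(423/39) since 39 mod 4 = 3, 423 mod 4 = 3; sign now +1
(423/39) = (33/39)   [reduce mod 39]
reciprocity: (33/39) = +1·(39/33) since 33 mod 4 = 1, 39 mod 4 = 3; sign now +1
(39/33) = (6/33)   [reduce mod 33]
6 = 2^1·3; (2/33) = +1 since 33 mod 8 = 1, so (6/33) = (+1)^1·(3/33); sign now +1
reciprocity: (3/33) = +1·(33/3) since 3 mod 4 = 3, 33 mod 4 = 1; sign now +1
(33/3) = (0/3)   [reduce mod 3]
(0/3) = 0   [gcd(a, n) > 1]; final value = 0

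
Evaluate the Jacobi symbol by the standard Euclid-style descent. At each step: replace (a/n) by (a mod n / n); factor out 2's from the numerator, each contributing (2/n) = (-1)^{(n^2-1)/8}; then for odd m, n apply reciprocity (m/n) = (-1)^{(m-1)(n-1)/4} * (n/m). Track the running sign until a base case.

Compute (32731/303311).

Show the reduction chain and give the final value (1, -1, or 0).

flip (32731/303311) -> (303311/32731): both odd, 32731 mod 4 = 3, 303311 mod 4 = 3, so the flip contributes -1; sign now -1
(303311/32731): 303311 mod 32731 = 8732, so (303311/32731) = (8732/32731)
factor out 2^2: 8732 = 2^2·2183; with 32731 mod 8 = 3, (2/32731) = -1; sign now -1; continue with (2183/32731)
flip (2183/32731) -> (32731/2183): both odd, 2183 mod 4 = 3, 32731 mod 4 = 3, so the flip contributes -1; sign now +1
(32731/2183): 32731 mod 2183 = 2169, so (32731/2183) = (2169/2183)
flip (2169/2183) -> (2183/2169): both odd, 2169 mod 4 = 1, 2183 mod 4 = 3, so the flip contributes +1; sign now +1
(2183/2169): 2183 mod 2169 = 14, so (2183/2169) = (14/2169)
factor out 2^1: 14 = 2^1·7; with 2169 mod 8 = 1, (2/2169) = +1; sign now +1; continue with (7/2169)
flip (7/2169) -> (2169/7): both odd, 7 mod 4 = 3, 2169 mod 4 = 1, so the flip contributes +1; sign now +1
(2169/7): 2169 mod 7 = 6, so (2169/7) = (6/7)
factor out 2^1: 6 = 2^1·3; with 7 mod 8 = 7, (2/7) = +1; sign now +1; continue with (3/7)
flip (3/7) -> (7/3): both odd, 3 mod 4 = 3, 7 mod 4 = 3, so the flip contributes -1; sign now -1
(7/3): 7 mod 3 = 1, so (7/3) = (1/3)
reached (1/3) = 1, so the symbol is -1

-1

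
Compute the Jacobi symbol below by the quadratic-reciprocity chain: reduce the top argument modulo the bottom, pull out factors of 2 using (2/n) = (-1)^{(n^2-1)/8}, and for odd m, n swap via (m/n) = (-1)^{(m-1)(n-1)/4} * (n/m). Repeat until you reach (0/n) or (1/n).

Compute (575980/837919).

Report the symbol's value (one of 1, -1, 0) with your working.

-1

575980 = 2^2·143995; (2/837919) = +1 since 837919 mod 8 = 7, so (575980/837919) = (+1)^2·(143995/837919); sign now +1
reciprocity: (143995/837919) = -1·(837919/143995) since 143995 mod 4 = 3, 837919 mod 4 = 3; sign now -1
(837919/143995) = (117944/143995)   [reduce mod 143995]
117944 = 2^3·14743; (2/143995) = -1 since 143995 mod 8 = 3, so (117944/143995) = (-1)^3·(14743/143995); sign now +1
reciprocity: (14743/143995) = -1·(143995/14743) since 14743 mod 4 = 3, 143995 mod 4 = 3; sign now -1
(143995/14743) = (11308/14743)   [reduce mod 14743]
11308 = 2^2·2827; (2/14743) = +1 since 14743 mod 8 = 7, so (11308/14743) = (+1)^2·(2827/14743); sign now -1
reciprocity: (2827/14743) = -1·(14743/2827) since 2827 mod 4 = 3, 14743 mod 4 = 3; sign now +1
(14743/2827) = (608/2827)   [reduce mod 2827]
608 = 2^5·19; (2/2827) = -1 since 2827 mod 8 = 3, so (608/2827) = (-1)^5·(19/2827); sign now -1
reciprocity: (19/2827) = -1·(2827/19) since 19 mod 4 = 3, 2827 mod 4 = 3; sign now +1
(2827/19) = (15/19)   [reduce mod 19]
reciprocity: (15/19) = -1·(19/15) since 15 mod 4 = 3, 19 mod 4 = 3; sign now -1
(19/15) = (4/15)   [reduce mod 15]
4 = 2^2·1; (2/15) = +1 since 15 mod 8 = 7, so (4/15) = (+1)^2·(1/15); sign now -1
(1/15) = 1; final value = sign = -1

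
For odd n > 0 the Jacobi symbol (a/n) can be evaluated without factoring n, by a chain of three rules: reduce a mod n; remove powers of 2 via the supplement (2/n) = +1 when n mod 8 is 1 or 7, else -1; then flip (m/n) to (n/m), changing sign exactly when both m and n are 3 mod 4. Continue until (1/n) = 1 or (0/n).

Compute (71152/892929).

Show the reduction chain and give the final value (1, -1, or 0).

-1

71152 = 2^4·4447; (2/892929) = +1 since 892929 mod 8 = 1, so (71152/892929) = (+1)^4·(4447/892929); sign now +1
reciprocity: (4447/892929) = +1·(892929/4447) since 4447 mod 4 = 3, 892929 mod 4 = 1; sign now +1
(892929/4447) = (3529/4447)   [reduce mod 4447]
reciprocity: (3529/4447) = +1·(4447/3529) since 3529 mod 4 = 1, 4447 mod 4 = 3; sign now +1
(4447/3529) = (918/3529)   [reduce mod 3529]
918 = 2^1·459; (2/3529) = +1 since 3529 mod 8 = 1, so (918/3529) = (+1)^1·(459/3529); sign now +1
reciprocity: (459/3529) = +1·(3529/459) since 459 mod 4 = 3, 3529 mod 4 = 1; sign now +1
(3529/459) = (316/459)   [reduce mod 459]
316 = 2^2·79; (2/459) = -1 since 459 mod 8 = 3, so (316/459) = (-1)^2·(79/459); sign now +1
reciprocity: (79/459) = -1·(459/79) since 79 mod 4 = 3, 459 mod 4 = 3; sign now -1
(459/79) = (64/79)   [reduce mod 79]
64 = 2^6·1; (2/79) = +1 since 79 mod 8 = 7, so (64/79) = (+1)^6·(1/79); sign now -1
(1/79) = 1; final value = sign = -1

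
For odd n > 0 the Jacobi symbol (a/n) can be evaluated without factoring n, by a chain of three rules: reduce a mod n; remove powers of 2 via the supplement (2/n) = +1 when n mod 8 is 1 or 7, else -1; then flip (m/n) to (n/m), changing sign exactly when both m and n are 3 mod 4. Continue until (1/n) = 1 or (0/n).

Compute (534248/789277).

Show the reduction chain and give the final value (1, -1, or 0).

1

factor out 2^3: 534248 = 2^3·66781; with 789277 mod 8 = 5, (2/789277) = -1; sign now -1; continue with (66781/789277)
flip (66781/789277) -> (789277/66781): both odd, 66781 mod 4 = 1, 789277 mod 4 = 1, so the flip contributes +1; sign now -1
(789277/66781): 789277 mod 66781 = 54686, so (789277/66781) = (54686/66781)
factor out 2^1: 54686 = 2^1·27343; with 66781 mod 8 = 5, (2/66781) = -1; sign now +1; continue with (27343/66781)
flip (27343/66781) -> (66781/27343): both odd, 27343 mod 4 = 3, 66781 mod 4 = 1, so the flip contributes +1; sign now +1
(66781/27343): 66781 mod 27343 = 12095, so (66781/27343) = (12095/27343)
flip (12095/27343) -> (27343/12095): both odd, 12095 mod 4 = 3, 27343 mod 4 = 3, so the flip contributes -1; sign now -1
(27343/12095): 27343 mod 12095 = 3153, so (27343/12095) = (3153/12095)
flip (3153/12095) -> (12095/3153): both odd, 3153 mod 4 = 1, 12095 mod 4 = 3, so the flip contributes +1; sign now -1
(12095/3153): 12095 mod 3153 = 2636, so (12095/3153) = (2636/3153)
factor out 2^2: 2636 = 2^2·659; with 3153 mod 8 = 1, (2/3153) = +1; sign now -1; continue with (659/3153)
flip (659/3153) -> (3153/659): both odd, 659 mod 4 = 3, 3153 mod 4 = 1, so the flip contributes +1; sign now -1
(3153/659): 3153 mod 659 = 517, so (3153/659) = (517/659)
flip (517/659) -> (659/517): both odd, 517 mod 4 = 1, 659 mod 4 = 3, so the flip contributes +1; sign now -1
(659/517): 659 mod 517 = 142, so (659/517) = (142/517)
factor out 2^1: 142 = 2^1·71; with 517 mod 8 = 5, (2/517) = -1; sign now +1; continue with (71/517)
flip (71/517) -> (517/71): both odd, 71 mod 4 = 3, 517 mod 4 = 1, so the flip contributes +1; sign now +1
(517/71): 517 mod 71 = 20, so (517/71) = (20/71)
factor out 2^2: 20 = 2^2·5; with 71 mod 8 = 7, (2/71) = +1; sign now +1; continue with (5/71)
flip (5/71) -> (71/5): both odd, 5 mod 4 = 1, 71 mod 4 = 3, so the flip contributes +1; sign now +1
(71/5): 71 mod 5 = 1, so (71/5) = (1/5)
reached (1/5) = 1, so the symbol is +1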